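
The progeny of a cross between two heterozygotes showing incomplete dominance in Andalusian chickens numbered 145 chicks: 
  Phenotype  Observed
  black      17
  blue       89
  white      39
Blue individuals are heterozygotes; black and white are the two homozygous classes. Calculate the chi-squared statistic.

14.186

With incomplete dominance, a heterozygote × heterozygote cross gives a 1:2:1 phenotypic ratio.
Total ratio parts = 4. Expected numbers out of 145:
  black: 145 × 1/4 = 36.25
  blue: 145 × 2/4 = 72.5
  white: 145 × 1/4 = 36.25
χ² = Σ (O − E)² / E
  black: (17 − 36.25)² / 36.25 = 10.2224
  blue: (89 − 72.5)² / 72.5 = 3.7552
  white: (39 − 36.25)² / 36.25 = 0.2086
χ² = 10.2224 + 3.7552 + 0.2086 = 14.1862 ≈ 14.186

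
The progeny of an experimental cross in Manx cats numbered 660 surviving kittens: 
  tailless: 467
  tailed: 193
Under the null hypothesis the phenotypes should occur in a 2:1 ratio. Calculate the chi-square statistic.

The 2:1 ratio has 3 parts, so with N = 660 the expected counts are:
  tailless: 660 × 2/3 = 440
  tailed: 660 × 1/3 = 220
χ² = Σ (O − E)² / E
  tailless: (467 − 440)² / 440 = 1.6568
  tailed: (193 − 220)² / 220 = 3.3136
χ² = 1.6568 + 3.3136 = 4.9704 ≈ 4.970

4.970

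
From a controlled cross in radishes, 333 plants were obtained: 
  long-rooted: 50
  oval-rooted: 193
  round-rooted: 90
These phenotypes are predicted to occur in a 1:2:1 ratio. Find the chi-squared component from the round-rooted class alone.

0.547

Total ratio parts = 4. Expected numbers out of 333:
  long-rooted: 333 × 1/4 = 83.25
  oval-rooted: 333 × 2/4 = 166.5
  round-rooted: 333 × 1/4 = 83.25
Contribution of round-rooted: (90 − 83.25)² / 83.25 = 0.5473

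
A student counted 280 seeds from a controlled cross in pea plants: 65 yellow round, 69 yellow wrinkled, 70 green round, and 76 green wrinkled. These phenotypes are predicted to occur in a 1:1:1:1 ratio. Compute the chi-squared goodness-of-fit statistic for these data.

0.886

The 1:1:1:1 ratio has 4 parts, so with N = 280 the expected counts are:
  yellow round: 280 × 1/4 = 70
  yellow wrinkled: 280 × 1/4 = 70
  green round: 280 × 1/4 = 70
  green wrinkled: 280 × 1/4 = 70
χ² = Σ (O − E)² / E
  yellow round: (65 − 70)² / 70 = 0.3571
  yellow wrinkled: (69 − 70)² / 70 = 0.0143
  green round: (70 − 70)² / 70 = 0.0000
  green wrinkled: (76 − 70)² / 70 = 0.5143
χ² = 0.3571 + 0.0143 + 0.0000 + 0.5143 = 0.8857 ≈ 0.886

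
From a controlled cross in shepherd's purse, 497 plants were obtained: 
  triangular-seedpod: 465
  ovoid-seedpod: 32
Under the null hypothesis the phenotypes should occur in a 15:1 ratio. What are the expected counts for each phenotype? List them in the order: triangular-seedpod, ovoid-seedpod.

Total ratio parts = 16. Expected numbers out of 497:
  triangular-seedpod: 497 × 15/16 = 465.9375
  ovoid-seedpod: 497 × 1/16 = 31.0625

465.9375, 31.0625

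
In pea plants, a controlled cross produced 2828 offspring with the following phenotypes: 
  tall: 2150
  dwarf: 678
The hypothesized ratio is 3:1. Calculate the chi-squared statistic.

1.586

Expected counts for N = 2828 under a 3:1 ratio (total parts = 4):
  tall: 2828 × 3/4 = 2121
  dwarf: 2828 × 1/4 = 707
χ² = Σ (O − E)² / E
  tall: (2150 − 2121)² / 2121 = 0.3965
  dwarf: (678 − 707)² / 707 = 1.1895
χ² = 0.3965 + 1.1895 = 1.586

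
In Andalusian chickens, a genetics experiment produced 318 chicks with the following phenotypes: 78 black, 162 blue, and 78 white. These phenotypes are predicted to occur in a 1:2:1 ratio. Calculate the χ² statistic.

0.113

Under the 1:2:1 hypothesis (Σ ratio = 4, N = 318):
  black: 318 × 1/4 = 79.5
  blue: 318 × 2/4 = 159
  white: 318 × 1/4 = 79.5
χ² = Σ (O − E)² / E
  black: (78 − 79.5)² / 79.5 = 0.0283
  blue: (162 − 159)² / 159 = 0.0566
  white: (78 − 79.5)² / 79.5 = 0.0283
χ² = 0.0283 + 0.0566 + 0.0283 = 0.1132 ≈ 0.113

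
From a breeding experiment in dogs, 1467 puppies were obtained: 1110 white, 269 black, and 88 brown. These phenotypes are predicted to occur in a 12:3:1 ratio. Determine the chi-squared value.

0.368

Total ratio parts = 16. Expected numbers out of 1467:
  white: 1467 × 12/16 = 1100.25
  black: 1467 × 3/16 = 275.0625
  brown: 1467 × 1/16 = 91.6875
χ² = Σ (O − E)² / E
  white: (1110 − 1100.25)² / 1100.25 = 0.0864
  black: (269 − 275.0625)² / 275.0625 = 0.1336
  brown: (88 − 91.6875)² / 91.6875 = 0.1483
χ² = 0.0864 + 0.1336 + 0.1483 = 0.3683 ≈ 0.368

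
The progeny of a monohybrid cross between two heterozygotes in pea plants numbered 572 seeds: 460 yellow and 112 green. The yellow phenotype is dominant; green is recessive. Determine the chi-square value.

For a monohybrid cross between heterozygotes with complete dominance, the expected phenotypic ratio is 3:1.
Under the 3:1 hypothesis (Σ ratio = 4, N = 572):
  yellow: 572 × 3/4 = 429
  green: 572 × 1/4 = 143
χ² = Σ (O − E)² / E
  yellow: (460 − 429)² / 429 = 2.2401
  green: (112 − 143)² / 143 = 6.7203
χ² = 2.2401 + 6.7203 = 8.9604 ≈ 8.960

8.960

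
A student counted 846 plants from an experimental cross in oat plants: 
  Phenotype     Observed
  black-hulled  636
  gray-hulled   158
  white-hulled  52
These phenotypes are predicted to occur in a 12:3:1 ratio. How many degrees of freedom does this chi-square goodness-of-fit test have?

A goodness-of-fit test with 3 phenotype classes has df = 3 − 1 = 2.

2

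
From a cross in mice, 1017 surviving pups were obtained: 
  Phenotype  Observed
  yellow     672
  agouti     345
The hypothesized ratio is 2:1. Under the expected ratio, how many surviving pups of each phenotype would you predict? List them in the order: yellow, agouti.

678, 339

Under the 2:1 hypothesis (Σ ratio = 3, N = 1017):
  yellow: 1017 × 2/3 = 678
  agouti: 1017 × 1/3 = 339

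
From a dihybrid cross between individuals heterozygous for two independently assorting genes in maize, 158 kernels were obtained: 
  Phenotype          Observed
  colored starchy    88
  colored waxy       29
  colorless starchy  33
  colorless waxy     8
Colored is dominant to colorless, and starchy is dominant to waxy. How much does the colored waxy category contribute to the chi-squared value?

A dihybrid F₂ with independent assortment and complete dominance at both loci gives a 9:3:3:1 phenotypic ratio.
The 9:3:3:1 ratio has 16 parts, so with N = 158 the expected counts are:
  colored starchy: 158 × 9/16 = 88.875
  colored waxy: 158 × 3/16 = 29.625
  colorless starchy: 158 × 3/16 = 29.625
  colorless waxy: 158 × 1/16 = 9.875
Contribution of colored waxy: (29 − 29.625)² / 29.625 = 0.0132

0.013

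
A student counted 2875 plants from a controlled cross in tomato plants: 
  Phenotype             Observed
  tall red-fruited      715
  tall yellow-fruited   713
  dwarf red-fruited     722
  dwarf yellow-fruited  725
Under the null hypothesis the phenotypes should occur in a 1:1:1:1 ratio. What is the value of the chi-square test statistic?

The 1:1:1:1 ratio has 4 parts, so with N = 2875 the expected counts are:
  tall red-fruited: 2875 × 1/4 = 718.75
  tall yellow-fruited: 2875 × 1/4 = 718.75
  dwarf red-fruited: 2875 × 1/4 = 718.75
  dwarf yellow-fruited: 2875 × 1/4 = 718.75
χ² = Σ (O − E)² / E
  tall red-fruited: (715 − 718.75)² / 718.75 = 0.0196
  tall yellow-fruited: (713 − 718.75)² / 718.75 = 0.0460
  dwarf red-fruited: (722 − 718.75)² / 718.75 = 0.0147
  dwarf yellow-fruited: (725 − 718.75)² / 718.75 = 0.0543
χ² = 0.0196 + 0.0460 + 0.0147 + 0.0543 = 0.1346 ≈ 0.135

0.135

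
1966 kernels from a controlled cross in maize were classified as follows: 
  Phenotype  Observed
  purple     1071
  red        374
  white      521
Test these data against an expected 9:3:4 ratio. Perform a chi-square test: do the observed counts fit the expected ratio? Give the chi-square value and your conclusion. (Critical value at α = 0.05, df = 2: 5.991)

2.949; consistent

The 9:3:4 ratio has 16 parts, so with N = 1966 the expected counts are:
  purple: 1966 × 9/16 = 1105.875
  red: 1966 × 3/16 = 368.625
  white: 1966 × 4/16 = 491.5
χ² = Σ (O − E)² / E
  purple: (1071 − 1105.875)² / 1105.875 = 1.0998
  red: (374 − 368.625)² / 368.625 = 0.0784
  white: (521 − 491.5)² / 491.5 = 1.7706
χ² = 1.0998 + 0.0784 + 1.7706 = 2.9488 ≈ 2.949
Degrees of freedom = 3 − 1 = 2; critical value at α = 0.05 is 5.991.
Since 2.949 < 5.991, we fail to reject the null hypothesis — the data are consistent with the 9:3:4 ratio.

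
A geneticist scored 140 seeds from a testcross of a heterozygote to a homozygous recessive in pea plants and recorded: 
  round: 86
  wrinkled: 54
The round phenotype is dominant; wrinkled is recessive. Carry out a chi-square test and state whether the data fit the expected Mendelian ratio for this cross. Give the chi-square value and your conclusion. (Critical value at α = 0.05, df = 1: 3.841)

A testcross of a heterozygote (Aa × aa) gives a 1:1 phenotypic ratio.
The 1:1 ratio has 2 parts, so with N = 140 the expected counts are:
  round: 140 × 1/2 = 70
  wrinkled: 140 × 1/2 = 70
χ² = Σ (O − E)² / E
  round: (86 − 70)² / 70 = 3.6571
  wrinkled: (54 − 70)² / 70 = 3.6571
χ² = 3.6571 + 3.6571 = 7.3142 ≈ 7.314
Degrees of freedom = 2 − 1 = 1; critical value at α = 0.05 is 3.841.
Since 7.314 > 3.841, we reject the null hypothesis — the data do not fit the 1:1 ratio.

7.314; not consistent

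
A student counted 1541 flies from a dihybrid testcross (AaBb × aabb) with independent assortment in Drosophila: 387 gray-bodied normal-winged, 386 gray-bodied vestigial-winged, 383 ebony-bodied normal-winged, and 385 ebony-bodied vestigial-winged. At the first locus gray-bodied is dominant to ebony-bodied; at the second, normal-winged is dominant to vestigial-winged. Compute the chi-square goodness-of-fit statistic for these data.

A dihybrid testcross with independent assortment gives a 1:1:1:1 ratio.
The 1:1:1:1 ratio has 4 parts, so with N = 1541 the expected counts are:
  gray-bodied normal-winged: 1541 × 1/4 = 385.25
  gray-bodied vestigial-winged: 1541 × 1/4 = 385.25
  ebony-bodied normal-winged: 1541 × 1/4 = 385.25
  ebony-bodied vestigial-winged: 1541 × 1/4 = 385.25
χ² = Σ (O − E)² / E
  gray-bodied normal-winged: (387 − 385.25)² / 385.25 = 0.0079
  gray-bodied vestigial-winged: (386 − 385.25)² / 385.25 = 0.0015
  ebony-bodied normal-winged: (383 − 385.25)² / 385.25 = 0.0131
  ebony-bodied vestigial-winged: (385 − 385.25)² / 385.25 = 0.0002
χ² = 0.0079 + 0.0015 + 0.0131 + 0.0002 = 0.0227 ≈ 0.023

0.023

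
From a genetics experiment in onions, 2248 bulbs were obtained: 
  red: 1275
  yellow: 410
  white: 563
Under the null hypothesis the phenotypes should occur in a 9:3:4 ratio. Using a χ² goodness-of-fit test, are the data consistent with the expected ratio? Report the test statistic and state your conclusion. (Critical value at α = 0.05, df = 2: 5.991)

Under the 9:3:4 hypothesis (Σ ratio = 16, N = 2248):
  red: 2248 × 9/16 = 1264.5
  yellow: 2248 × 3/16 = 421.5
  white: 2248 × 4/16 = 562
χ² = Σ (O − E)² / E
  red: (1275 − 1264.5)² / 1264.5 = 0.0872
  yellow: (410 − 421.5)² / 421.5 = 0.3138
  white: (563 − 562)² / 562 = 0.0018
χ² = 0.0872 + 0.3138 + 0.0018 = 0.4028 ≈ 0.403
Degrees of freedom = 3 − 1 = 2; critical value at α = 0.05 is 5.991.
Since 0.403 < 5.991, we fail to reject the null hypothesis — the data are consistent with the 9:3:4 ratio.

0.403; consistent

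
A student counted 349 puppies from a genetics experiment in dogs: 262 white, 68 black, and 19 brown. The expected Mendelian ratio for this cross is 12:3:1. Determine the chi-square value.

Expected counts for N = 349 under a 12:3:1 ratio (total parts = 16):
  white: 349 × 12/16 = 261.75
  black: 349 × 3/16 = 65.4375
  brown: 349 × 1/16 = 21.8125
χ² = Σ (O − E)² / E
  white: (262 − 261.75)² / 261.75 = 0.0002
  black: (68 − 65.4375)² / 65.4375 = 0.1003
  brown: (19 − 21.8125)² / 21.8125 = 0.3626
χ² = 0.0002 + 0.1003 + 0.3626 = 0.4631 ≈ 0.463

0.463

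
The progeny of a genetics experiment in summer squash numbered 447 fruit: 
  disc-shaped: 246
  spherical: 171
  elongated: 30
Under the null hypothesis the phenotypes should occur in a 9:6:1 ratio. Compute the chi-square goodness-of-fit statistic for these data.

The 9:6:1 ratio has 16 parts, so with N = 447 the expected counts are:
  disc-shaped: 447 × 9/16 = 251.4375
  spherical: 447 × 6/16 = 167.625
  elongated: 447 × 1/16 = 27.9375
χ² = Σ (O − E)² / E
  disc-shaped: (246 − 251.4375)² / 251.4375 = 0.1176
  spherical: (171 − 167.625)² / 167.625 = 0.0680
  elongated: (30 − 27.9375)² / 27.9375 = 0.1523
χ² = 0.1176 + 0.0680 + 0.1523 = 0.3379 ≈ 0.338

0.338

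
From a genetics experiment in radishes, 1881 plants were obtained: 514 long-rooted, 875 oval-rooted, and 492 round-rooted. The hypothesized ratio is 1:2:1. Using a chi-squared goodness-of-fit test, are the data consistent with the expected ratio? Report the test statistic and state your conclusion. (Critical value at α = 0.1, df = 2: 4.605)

9.638; not consistent

Under the 1:2:1 hypothesis (Σ ratio = 4, N = 1881):
  long-rooted: 1881 × 1/4 = 470.25
  oval-rooted: 1881 × 2/4 = 940.5
  round-rooted: 1881 × 1/4 = 470.25
χ² = Σ (O − E)² / E
  long-rooted: (514 − 470.25)² / 470.25 = 4.0703
  oval-rooted: (875 − 940.5)² / 940.5 = 4.5617
  round-rooted: (492 − 470.25)² / 470.25 = 1.0060
χ² = 4.0703 + 4.5617 + 1.0060 = 9.638
Degrees of freedom = 3 − 1 = 2; critical value at α = 0.1 is 4.605.
Since 9.638 > 4.605, we reject the null hypothesis — the data do not fit the 1:2:1 ratio.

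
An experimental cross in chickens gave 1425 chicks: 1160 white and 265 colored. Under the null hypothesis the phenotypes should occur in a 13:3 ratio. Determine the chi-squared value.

0.022

Under the 13:3 hypothesis (Σ ratio = 16, N = 1425):
  white: 1425 × 13/16 = 1157.8125
  colored: 1425 × 3/16 = 267.1875
χ² = Σ (O − E)² / E
  white: (1160 − 1157.8125)² / 1157.8125 = 0.0041
  colored: (265 − 267.1875)² / 267.1875 = 0.0179
χ² = 0.0041 + 0.0179 = 0.022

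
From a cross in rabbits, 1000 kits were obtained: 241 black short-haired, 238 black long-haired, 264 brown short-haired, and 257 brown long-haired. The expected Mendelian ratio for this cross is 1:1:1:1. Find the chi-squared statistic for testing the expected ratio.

The 1:1:1:1 ratio has 4 parts, so with N = 1000 the expected counts are:
  black short-haired: 1000 × 1/4 = 250
  black long-haired: 1000 × 1/4 = 250
  brown short-haired: 1000 × 1/4 = 250
  brown long-haired: 1000 × 1/4 = 250
χ² = Σ (O − E)² / E
  black short-haired: (241 − 250)² / 250 = 0.3240
  black long-haired: (238 − 250)² / 250 = 0.5760
  brown short-haired: (264 − 250)² / 250 = 0.7840
  brown long-haired: (257 − 250)² / 250 = 0.1960
χ² = 0.3240 + 0.5760 + 0.7840 + 0.1960 = 1.880

1.880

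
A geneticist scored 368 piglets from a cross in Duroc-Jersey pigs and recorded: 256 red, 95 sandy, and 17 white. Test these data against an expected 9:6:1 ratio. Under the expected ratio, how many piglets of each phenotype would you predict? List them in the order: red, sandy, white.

Expected counts for N = 368 under a 9:6:1 ratio (total parts = 16):
  red: 368 × 9/16 = 207
  sandy: 368 × 6/16 = 138
  white: 368 × 1/16 = 23

207, 138, 23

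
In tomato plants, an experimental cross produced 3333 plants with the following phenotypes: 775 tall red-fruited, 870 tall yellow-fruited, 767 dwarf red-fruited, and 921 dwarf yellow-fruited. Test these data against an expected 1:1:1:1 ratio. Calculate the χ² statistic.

20.201

Under the 1:1:1:1 hypothesis (Σ ratio = 4, N = 3333):
  tall red-fruited: 3333 × 1/4 = 833.25
  tall yellow-fruited: 3333 × 1/4 = 833.25
  dwarf red-fruited: 3333 × 1/4 = 833.25
  dwarf yellow-fruited: 3333 × 1/4 = 833.25
χ² = Σ (O − E)² / E
  tall red-fruited: (775 − 833.25)² / 833.25 = 4.0721
  tall yellow-fruited: (870 − 833.25)² / 833.25 = 1.6208
  dwarf red-fruited: (767 − 833.25)² / 833.25 = 5.2674
  dwarf yellow-fruited: (921 − 833.25)² / 833.25 = 9.2410
χ² = 4.0721 + 1.6208 + 5.2674 + 9.2410 = 20.2013 ≈ 20.201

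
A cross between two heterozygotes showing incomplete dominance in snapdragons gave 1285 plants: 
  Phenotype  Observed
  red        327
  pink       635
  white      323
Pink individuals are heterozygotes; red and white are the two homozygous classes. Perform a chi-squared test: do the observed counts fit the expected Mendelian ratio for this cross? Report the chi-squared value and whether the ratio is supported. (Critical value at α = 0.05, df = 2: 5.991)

0.200; consistent

With incomplete dominance, a heterozygote × heterozygote cross gives a 1:2:1 phenotypic ratio.
Total ratio parts = 4. Expected numbers out of 1285:
  red: 1285 × 1/4 = 321.25
  pink: 1285 × 2/4 = 642.5
  white: 1285 × 1/4 = 321.25
χ² = Σ (O − E)² / E
  red: (327 − 321.25)² / 321.25 = 0.1029
  pink: (635 − 642.5)² / 642.5 = 0.0875
  white: (323 − 321.25)² / 321.25 = 0.0095
χ² = 0.1029 + 0.0875 + 0.0095 = 0.1999 ≈ 0.200
Degrees of freedom = 3 − 1 = 2; critical value at α = 0.05 is 5.991.
Since 0.200 < 5.991, we fail to reject the null hypothesis — the data are consistent with the 1:2:1 ratio.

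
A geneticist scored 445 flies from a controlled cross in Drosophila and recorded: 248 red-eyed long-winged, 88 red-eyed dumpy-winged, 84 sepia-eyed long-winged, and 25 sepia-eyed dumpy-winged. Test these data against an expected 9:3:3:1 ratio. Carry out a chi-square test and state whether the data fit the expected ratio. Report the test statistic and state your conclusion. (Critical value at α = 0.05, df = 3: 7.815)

Under the 9:3:3:1 hypothesis (Σ ratio = 16, N = 445):
  red-eyed long-winged: 445 × 9/16 = 250.3125
  red-eyed dumpy-winged: 445 × 3/16 = 83.4375
  sepia-eyed long-winged: 445 × 3/16 = 83.4375
  sepia-eyed dumpy-winged: 445 × 1/16 = 27.8125
χ² = Σ (O − E)² / E
  red-eyed long-winged: (248 − 250.3125)² / 250.3125 = 0.0214
  red-eyed dumpy-winged: (88 − 83.4375)² / 83.4375 = 0.2495
  sepia-eyed long-winged: (84 − 83.4375)² / 83.4375 = 0.0038
  sepia-eyed dumpy-winged: (25 − 27.8125)² / 27.8125 = 0.2844
χ² = 0.0214 + 0.2495 + 0.0038 + 0.2844 = 0.5591 ≈ 0.559
Degrees of freedom = 4 − 1 = 3; critical value at α = 0.05 is 7.815.
Since 0.559 < 7.815, we fail to reject the null hypothesis — the data are consistent with the 9:3:3:1 ratio.

0.559; consistent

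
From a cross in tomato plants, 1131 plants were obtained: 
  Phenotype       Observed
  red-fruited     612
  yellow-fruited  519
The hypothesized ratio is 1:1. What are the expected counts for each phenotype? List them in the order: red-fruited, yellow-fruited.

Expected counts for N = 1131 under a 1:1 ratio (total parts = 2):
  red-fruited: 1131 × 1/2 = 565.5
  yellow-fruited: 1131 × 1/2 = 565.5

565.5, 565.5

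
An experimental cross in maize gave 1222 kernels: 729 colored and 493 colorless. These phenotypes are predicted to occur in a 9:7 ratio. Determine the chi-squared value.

5.762

Expected counts for N = 1222 under a 9:7 ratio (total parts = 16):
  colored: 1222 × 9/16 = 687.375
  colorless: 1222 × 7/16 = 534.625
χ² = Σ (O − E)² / E
  colored: (729 − 687.375)² / 687.375 = 2.5207
  colorless: (493 − 534.625)² / 534.625 = 3.2409
χ² = 2.5207 + 3.2409 = 5.7616 ≈ 5.762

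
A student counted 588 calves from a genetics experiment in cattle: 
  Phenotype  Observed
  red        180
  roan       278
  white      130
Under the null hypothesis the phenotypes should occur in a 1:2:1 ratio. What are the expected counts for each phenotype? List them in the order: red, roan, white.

147, 294, 147

The 1:2:1 ratio has 4 parts, so with N = 588 the expected counts are:
  red: 588 × 1/4 = 147
  roan: 588 × 2/4 = 294
  white: 588 × 1/4 = 147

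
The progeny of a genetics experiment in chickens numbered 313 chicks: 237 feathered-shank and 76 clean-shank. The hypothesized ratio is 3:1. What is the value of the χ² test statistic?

0.086

The 3:1 ratio has 4 parts, so with N = 313 the expected counts are:
  feathered-shank: 313 × 3/4 = 234.75
  clean-shank: 313 × 1/4 = 78.25
χ² = Σ (O − E)² / E
  feathered-shank: (237 − 234.75)² / 234.75 = 0.0216
  clean-shank: (76 − 78.25)² / 78.25 = 0.0647
χ² = 0.0216 + 0.0647 = 0.0863 ≈ 0.086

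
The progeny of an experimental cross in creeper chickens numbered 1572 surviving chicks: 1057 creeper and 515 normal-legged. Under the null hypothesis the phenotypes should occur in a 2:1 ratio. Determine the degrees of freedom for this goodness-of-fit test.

1

A goodness-of-fit test with 2 phenotype classes has df = 2 − 1 = 1.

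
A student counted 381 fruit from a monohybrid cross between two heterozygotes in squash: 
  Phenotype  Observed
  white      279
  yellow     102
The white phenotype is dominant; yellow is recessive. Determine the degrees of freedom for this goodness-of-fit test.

1

For a monohybrid cross between heterozygotes with complete dominance, the expected phenotypic ratio is 3:1.
A goodness-of-fit test with 2 phenotype classes has df = 2 − 1 = 1.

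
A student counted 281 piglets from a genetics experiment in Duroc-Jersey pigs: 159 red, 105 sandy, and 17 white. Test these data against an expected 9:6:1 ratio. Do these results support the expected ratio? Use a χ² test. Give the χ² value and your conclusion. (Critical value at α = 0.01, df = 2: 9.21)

Total ratio parts = 16. Expected numbers out of 281:
  red: 281 × 9/16 = 158.0625
  sandy: 281 × 6/16 = 105.375
  white: 281 × 1/16 = 17.5625
χ² = Σ (O − E)² / E
  red: (159 − 158.0625)² / 158.0625 = 0.0056
  sandy: (105 − 105.375)² / 105.375 = 0.0013
  white: (17 − 17.5625)² / 17.5625 = 0.0180
χ² = 0.0056 + 0.0013 + 0.0180 = 0.0249 ≈ 0.025
Degrees of freedom = 3 − 1 = 2; critical value at α = 0.01 is 9.21.
Since 0.025 < 9.21, we fail to reject the null hypothesis — the data are consistent with the 9:6:1 ratio.

0.025; consistent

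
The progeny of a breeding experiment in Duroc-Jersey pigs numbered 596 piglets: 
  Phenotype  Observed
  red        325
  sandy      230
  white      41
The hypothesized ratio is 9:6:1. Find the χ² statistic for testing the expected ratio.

Expected counts for N = 596 under a 9:6:1 ratio (total parts = 16):
  red: 596 × 9/16 = 335.25
  sandy: 596 × 6/16 = 223.5
  white: 596 × 1/16 = 37.25
χ² = Σ (O − E)² / E
  red: (325 − 335.25)² / 335.25 = 0.3134
  sandy: (230 − 223.5)² / 223.5 = 0.1890
  white: (41 − 37.25)² / 37.25 = 0.3775
χ² = 0.3134 + 0.1890 + 0.3775 = 0.8799 ≈ 0.880

0.880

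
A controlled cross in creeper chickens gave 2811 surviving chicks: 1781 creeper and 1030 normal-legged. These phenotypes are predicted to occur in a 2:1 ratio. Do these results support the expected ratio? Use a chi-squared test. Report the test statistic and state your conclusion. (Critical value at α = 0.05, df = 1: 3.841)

13.846; not consistent

Expected counts for N = 2811 under a 2:1 ratio (total parts = 3):
  creeper: 2811 × 2/3 = 1874
  normal-legged: 2811 × 1/3 = 937
χ² = Σ (O − E)² / E
  creeper: (1781 − 1874)² / 1874 = 4.6153
  normal-legged: (1030 − 937)² / 937 = 9.2305
χ² = 4.6153 + 9.2305 = 13.8458 ≈ 13.846
Degrees of freedom = 2 − 1 = 1; critical value at α = 0.05 is 3.841.
Since 13.846 > 3.841, we reject the null hypothesis — the data do not fit the 2:1 ratio.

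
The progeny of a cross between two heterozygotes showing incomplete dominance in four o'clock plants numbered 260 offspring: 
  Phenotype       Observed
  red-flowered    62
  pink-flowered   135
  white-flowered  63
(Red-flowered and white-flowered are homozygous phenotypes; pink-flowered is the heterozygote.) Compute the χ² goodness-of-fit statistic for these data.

0.392

With incomplete dominance, a heterozygote × heterozygote cross gives a 1:2:1 phenotypic ratio.
Expected counts for N = 260 under a 1:2:1 ratio (total parts = 4):
  red-flowered: 260 × 1/4 = 65
  pink-flowered: 260 × 2/4 = 130
  white-flowered: 260 × 1/4 = 65
χ² = Σ (O − E)² / E
  red-flowered: (62 − 65)² / 65 = 0.1385
  pink-flowered: (135 − 130)² / 130 = 0.1923
  white-flowered: (63 − 65)² / 65 = 0.0615
χ² = 0.1385 + 0.1923 + 0.0615 = 0.3923 ≈ 0.392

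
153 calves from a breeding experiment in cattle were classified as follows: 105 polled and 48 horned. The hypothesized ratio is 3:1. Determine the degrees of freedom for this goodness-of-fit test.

1

A goodness-of-fit test with 2 phenotype classes has df = 2 − 1 = 1.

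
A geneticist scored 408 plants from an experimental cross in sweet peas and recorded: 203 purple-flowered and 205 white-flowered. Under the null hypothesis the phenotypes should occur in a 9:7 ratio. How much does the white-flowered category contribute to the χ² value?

3.934

Total ratio parts = 16. Expected numbers out of 408:
  purple-flowered: 408 × 9/16 = 229.5
  white-flowered: 408 × 7/16 = 178.5
Contribution of white-flowered: (205 − 178.5)² / 178.5 = 3.9342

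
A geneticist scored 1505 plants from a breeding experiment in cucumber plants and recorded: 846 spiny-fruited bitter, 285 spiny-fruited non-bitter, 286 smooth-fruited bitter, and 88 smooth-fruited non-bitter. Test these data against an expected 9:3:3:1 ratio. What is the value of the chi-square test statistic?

Expected counts for N = 1505 under a 9:3:3:1 ratio (total parts = 16):
  spiny-fruited bitter: 1505 × 9/16 = 846.5625
  spiny-fruited non-bitter: 1505 × 3/16 = 282.1875
  smooth-fruited bitter: 1505 × 3/16 = 282.1875
  smooth-fruited non-bitter: 1505 × 1/16 = 94.0625
χ² = Σ (O − E)² / E
  spiny-fruited bitter: (846 − 846.5625)² / 846.5625 = 0.0004
  spiny-fruited non-bitter: (285 − 282.1875)² / 282.1875 = 0.0280
  smooth-fruited bitter: (286 − 282.1875)² / 282.1875 = 0.0515
  smooth-fruited non-bitter: (88 − 94.0625)² / 94.0625 = 0.3907
χ² = 0.0004 + 0.0280 + 0.0515 + 0.3907 = 0.4706 ≈ 0.471

0.471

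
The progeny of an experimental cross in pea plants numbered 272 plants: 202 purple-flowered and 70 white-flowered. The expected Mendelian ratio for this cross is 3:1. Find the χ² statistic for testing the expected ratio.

0.078

Expected counts for N = 272 under a 3:1 ratio (total parts = 4):
  purple-flowered: 272 × 3/4 = 204
  white-flowered: 272 × 1/4 = 68
χ² = Σ (O − E)² / E
  purple-flowered: (202 − 204)² / 204 = 0.0196
  white-flowered: (70 − 68)² / 68 = 0.0588
χ² = 0.0196 + 0.0588 = 0.0784 ≈ 0.078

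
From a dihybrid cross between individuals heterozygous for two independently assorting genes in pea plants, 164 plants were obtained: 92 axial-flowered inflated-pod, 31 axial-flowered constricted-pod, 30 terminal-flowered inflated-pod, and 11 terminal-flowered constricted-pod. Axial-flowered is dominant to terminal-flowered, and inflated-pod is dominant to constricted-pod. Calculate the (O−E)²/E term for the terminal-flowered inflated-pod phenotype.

0.018

A dihybrid F₂ with independent assortment and complete dominance at both loci gives a 9:3:3:1 phenotypic ratio.
Expected counts for N = 164 under a 9:3:3:1 ratio (total parts = 16):
  axial-flowered inflated-pod: 164 × 9/16 = 92.25
  axial-flowered constricted-pod: 164 × 3/16 = 30.75
  terminal-flowered inflated-pod: 164 × 3/16 = 30.75
  terminal-flowered constricted-pod: 164 × 1/16 = 10.25
Contribution of terminal-flowered inflated-pod: (30 − 30.75)² / 30.75 = 0.0183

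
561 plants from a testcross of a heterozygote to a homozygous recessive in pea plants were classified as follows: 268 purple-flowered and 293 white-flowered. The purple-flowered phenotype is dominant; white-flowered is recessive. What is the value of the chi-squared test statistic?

A testcross of a heterozygote (Aa × aa) gives a 1:1 phenotypic ratio.
Expected counts for N = 561 under a 1:1 ratio (total parts = 2):
  purple-flowered: 561 × 1/2 = 280.5
  white-flowered: 561 × 1/2 = 280.5
χ² = Σ (O − E)² / E
  purple-flowered: (268 − 280.5)² / 280.5 = 0.5570
  white-flowered: (293 − 280.5)² / 280.5 = 0.5570
χ² = 0.5570 + 0.5570 = 1.114

1.114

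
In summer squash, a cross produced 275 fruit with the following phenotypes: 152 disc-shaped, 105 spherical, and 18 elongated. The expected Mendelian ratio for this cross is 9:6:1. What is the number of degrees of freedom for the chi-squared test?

A goodness-of-fit test with 3 phenotype classes has df = 3 − 1 = 2.

2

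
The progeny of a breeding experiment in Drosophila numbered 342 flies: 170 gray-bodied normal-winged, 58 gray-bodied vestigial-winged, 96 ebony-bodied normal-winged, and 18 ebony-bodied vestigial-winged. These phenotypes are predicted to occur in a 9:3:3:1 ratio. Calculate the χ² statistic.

19.565

The 9:3:3:1 ratio has 16 parts, so with N = 342 the expected counts are:
  gray-bodied normal-winged: 342 × 9/16 = 192.375
  gray-bodied vestigial-winged: 342 × 3/16 = 64.125
  ebony-bodied normal-winged: 342 × 3/16 = 64.125
  ebony-bodied vestigial-winged: 342 × 1/16 = 21.375
χ² = Σ (O − E)² / E
  gray-bodied normal-winged: (170 − 192.375)² / 192.375 = 2.6024
  gray-bodied vestigial-winged: (58 − 64.125)² / 64.125 = 0.5850
  ebony-bodied normal-winged: (96 − 64.125)² / 64.125 = 15.8443
  ebony-bodied vestigial-winged: (18 − 21.375)² / 21.375 = 0.5329
χ² = 2.6024 + 0.5850 + 15.8443 + 0.5329 = 19.5646 ≈ 19.565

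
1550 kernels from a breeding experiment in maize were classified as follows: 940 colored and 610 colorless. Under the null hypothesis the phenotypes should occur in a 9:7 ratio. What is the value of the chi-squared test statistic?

12.167

Total ratio parts = 16. Expected numbers out of 1550:
  colored: 1550 × 9/16 = 871.875
  colorless: 1550 × 7/16 = 678.125
χ² = Σ (O − E)² / E
  colored: (940 − 871.875)² / 871.875 = 5.3230
  colorless: (610 − 678.125)² / 678.125 = 6.8439
χ² = 5.3230 + 6.8439 = 12.1669 ≈ 12.167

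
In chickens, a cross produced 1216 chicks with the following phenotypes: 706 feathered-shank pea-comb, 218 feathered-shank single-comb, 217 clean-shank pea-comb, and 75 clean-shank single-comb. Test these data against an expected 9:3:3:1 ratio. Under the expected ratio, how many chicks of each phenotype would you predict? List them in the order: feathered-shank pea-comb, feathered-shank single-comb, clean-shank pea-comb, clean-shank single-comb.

684, 228, 228, 76

Total ratio parts = 16. Expected numbers out of 1216:
  feathered-shank pea-comb: 1216 × 9/16 = 684
  feathered-shank single-comb: 1216 × 3/16 = 228
  clean-shank pea-comb: 1216 × 3/16 = 228
  clean-shank single-comb: 1216 × 1/16 = 76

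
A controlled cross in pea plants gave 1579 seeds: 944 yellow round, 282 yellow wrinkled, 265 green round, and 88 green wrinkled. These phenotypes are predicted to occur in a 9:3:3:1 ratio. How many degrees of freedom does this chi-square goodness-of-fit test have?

3

A goodness-of-fit test with 4 phenotype classes has df = 4 − 1 = 3.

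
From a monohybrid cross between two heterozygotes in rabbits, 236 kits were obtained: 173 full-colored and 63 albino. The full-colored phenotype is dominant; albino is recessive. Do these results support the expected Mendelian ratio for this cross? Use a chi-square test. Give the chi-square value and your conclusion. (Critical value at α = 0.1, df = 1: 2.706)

0.362; consistent

For a monohybrid cross between heterozygotes with complete dominance, the expected phenotypic ratio is 3:1.
Expected counts for N = 236 under a 3:1 ratio (total parts = 4):
  full-colored: 236 × 3/4 = 177
  albino: 236 × 1/4 = 59
χ² = Σ (O − E)² / E
  full-colored: (173 − 177)² / 177 = 0.0904
  albino: (63 − 59)² / 59 = 0.2712
χ² = 0.0904 + 0.2712 = 0.3616 ≈ 0.362
Degrees of freedom = 2 − 1 = 1; critical value at α = 0.1 is 2.706.
Since 0.362 < 2.706, we fail to reject the null hypothesis — the data are consistent with the 3:1 ratio.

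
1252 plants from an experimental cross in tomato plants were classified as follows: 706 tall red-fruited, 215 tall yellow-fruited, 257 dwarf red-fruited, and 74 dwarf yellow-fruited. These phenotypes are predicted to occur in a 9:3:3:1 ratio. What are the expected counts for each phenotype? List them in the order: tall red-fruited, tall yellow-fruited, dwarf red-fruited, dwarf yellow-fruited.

704.25, 234.75, 234.75, 78.25

Under the 9:3:3:1 hypothesis (Σ ratio = 16, N = 1252):
  tall red-fruited: 1252 × 9/16 = 704.25
  tall yellow-fruited: 1252 × 3/16 = 234.75
  dwarf red-fruited: 1252 × 3/16 = 234.75
  dwarf yellow-fruited: 1252 × 1/16 = 78.25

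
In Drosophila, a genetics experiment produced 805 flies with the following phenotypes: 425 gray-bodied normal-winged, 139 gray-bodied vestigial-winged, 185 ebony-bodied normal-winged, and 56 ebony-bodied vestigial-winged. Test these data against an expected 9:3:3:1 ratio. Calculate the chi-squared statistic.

Expected counts for N = 805 under a 9:3:3:1 ratio (total parts = 16):
  gray-bodied normal-winged: 805 × 9/16 = 452.8125
  gray-bodied vestigial-winged: 805 × 3/16 = 150.9375
  ebony-bodied normal-winged: 805 × 3/16 = 150.9375
  ebony-bodied vestigial-winged: 805 × 1/16 = 50.3125
χ² = Σ (O − E)² / E
  gray-bodied normal-winged: (425 − 452.8125)² / 452.8125 = 1.7083
  gray-bodied vestigial-winged: (139 − 150.9375)² / 150.9375 = 0.9441
  ebony-bodied normal-winged: (185 − 150.9375)² / 150.9375 = 7.6870
  ebony-bodied vestigial-winged: (56 − 50.3125)² / 50.3125 = 0.6429
χ² = 1.7083 + 0.9441 + 7.6870 + 0.6429 = 10.9823 ≈ 10.982

10.982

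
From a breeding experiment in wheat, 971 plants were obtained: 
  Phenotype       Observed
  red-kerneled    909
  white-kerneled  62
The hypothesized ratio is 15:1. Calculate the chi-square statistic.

Total ratio parts = 16. Expected numbers out of 971:
  red-kerneled: 971 × 15/16 = 910.3125
  white-kerneled: 971 × 1/16 = 60.6875
χ² = Σ (O − E)² / E
  red-kerneled: (909 − 910.3125)² / 910.3125 = 0.0019
  white-kerneled: (62 − 60.6875)² / 60.6875 = 0.0284
χ² = 0.0019 + 0.0284 = 0.0303 ≈ 0.030

0.030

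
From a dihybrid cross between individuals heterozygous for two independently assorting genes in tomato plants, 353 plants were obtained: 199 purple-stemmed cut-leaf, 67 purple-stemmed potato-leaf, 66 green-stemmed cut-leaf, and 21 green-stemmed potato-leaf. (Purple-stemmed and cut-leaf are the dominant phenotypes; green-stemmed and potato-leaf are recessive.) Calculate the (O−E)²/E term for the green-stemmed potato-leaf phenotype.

0.051

A dihybrid F₂ with independent assortment and complete dominance at both loci gives a 9:3:3:1 phenotypic ratio.
Under the 9:3:3:1 hypothesis (Σ ratio = 16, N = 353):
  purple-stemmed cut-leaf: 353 × 9/16 = 198.5625
  purple-stemmed potato-leaf: 353 × 3/16 = 66.1875
  green-stemmed cut-leaf: 353 × 3/16 = 66.1875
  green-stemmed potato-leaf: 353 × 1/16 = 22.0625
Contribution of green-stemmed potato-leaf: (21 − 22.0625)² / 22.0625 = 0.0512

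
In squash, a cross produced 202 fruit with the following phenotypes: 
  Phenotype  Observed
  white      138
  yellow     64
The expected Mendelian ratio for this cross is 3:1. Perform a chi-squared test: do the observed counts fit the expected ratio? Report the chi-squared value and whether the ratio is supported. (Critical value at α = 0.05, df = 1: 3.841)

4.812; not consistent

The 3:1 ratio has 4 parts, so with N = 202 the expected counts are:
  white: 202 × 3/4 = 151.5
  yellow: 202 × 1/4 = 50.5
χ² = Σ (O − E)² / E
  white: (138 − 151.5)² / 151.5 = 1.2030
  yellow: (64 − 50.5)² / 50.5 = 3.6089
χ² = 1.2030 + 3.6089 = 4.8119 ≈ 4.812
Degrees of freedom = 2 − 1 = 1; critical value at α = 0.05 is 3.841.
Since 4.812 > 3.841, we reject the null hypothesis — the data do not fit the 3:1 ratio.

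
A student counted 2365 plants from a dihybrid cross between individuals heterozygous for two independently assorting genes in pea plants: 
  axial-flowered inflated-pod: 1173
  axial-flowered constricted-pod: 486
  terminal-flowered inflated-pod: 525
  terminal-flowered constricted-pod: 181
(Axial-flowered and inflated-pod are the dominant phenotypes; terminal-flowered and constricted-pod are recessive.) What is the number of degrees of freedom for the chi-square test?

A dihybrid F₂ with independent assortment and complete dominance at both loci gives a 9:3:3:1 phenotypic ratio.
A goodness-of-fit test with 4 phenotype classes has df = 4 − 1 = 3.

3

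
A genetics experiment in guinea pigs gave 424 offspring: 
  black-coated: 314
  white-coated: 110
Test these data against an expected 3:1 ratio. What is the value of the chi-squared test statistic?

0.201

The 3:1 ratio has 4 parts, so with N = 424 the expected counts are:
  black-coated: 424 × 3/4 = 318
  white-coated: 424 × 1/4 = 106
χ² = Σ (O − E)² / E
  black-coated: (314 − 318)² / 318 = 0.0503
  white-coated: (110 − 106)² / 106 = 0.1509
χ² = 0.0503 + 0.1509 = 0.2012 ≈ 0.201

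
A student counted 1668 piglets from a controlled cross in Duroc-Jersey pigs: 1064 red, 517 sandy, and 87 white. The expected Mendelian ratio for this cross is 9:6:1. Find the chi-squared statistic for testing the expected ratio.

Total ratio parts = 16. Expected numbers out of 1668:
  red: 1668 × 9/16 = 938.25
  sandy: 1668 × 6/16 = 625.5
  white: 1668 × 1/16 = 104.25
χ² = Σ (O − E)² / E
  red: (1064 − 938.25)² / 938.25 = 16.8538
  sandy: (517 − 625.5)² / 625.5 = 18.8205
  white: (87 − 104.25)² / 104.25 = 2.8543
χ² = 16.8538 + 18.8205 + 2.8543 = 38.5286 ≈ 38.529

38.529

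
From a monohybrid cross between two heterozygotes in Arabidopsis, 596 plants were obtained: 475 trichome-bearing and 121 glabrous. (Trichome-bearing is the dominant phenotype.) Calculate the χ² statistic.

For a monohybrid cross between heterozygotes with complete dominance, the expected phenotypic ratio is 3:1.
Under the 3:1 hypothesis (Σ ratio = 4, N = 596):
  trichome-bearing: 596 × 3/4 = 447
  glabrous: 596 × 1/4 = 149
χ² = Σ (O − E)² / E
  trichome-bearing: (475 − 447)² / 447 = 1.7539
  glabrous: (121 − 149)² / 149 = 5.2617
χ² = 1.7539 + 5.2617 = 7.0156 ≈ 7.016

7.016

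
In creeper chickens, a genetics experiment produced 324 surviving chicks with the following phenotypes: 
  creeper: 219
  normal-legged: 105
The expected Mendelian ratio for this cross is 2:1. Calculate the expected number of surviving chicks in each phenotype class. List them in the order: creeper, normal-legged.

216, 108

Under the 2:1 hypothesis (Σ ratio = 3, N = 324):
  creeper: 324 × 2/3 = 216
  normal-legged: 324 × 1/3 = 108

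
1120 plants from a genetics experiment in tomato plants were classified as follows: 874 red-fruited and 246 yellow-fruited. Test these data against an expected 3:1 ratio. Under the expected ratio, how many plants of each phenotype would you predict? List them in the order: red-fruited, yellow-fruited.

Under the 3:1 hypothesis (Σ ratio = 4, N = 1120):
  red-fruited: 1120 × 3/4 = 840
  yellow-fruited: 1120 × 1/4 = 280

840, 280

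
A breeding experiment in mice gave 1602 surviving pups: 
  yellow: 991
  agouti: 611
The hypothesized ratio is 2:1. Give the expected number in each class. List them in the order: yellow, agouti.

The 2:1 ratio has 3 parts, so with N = 1602 the expected counts are:
  yellow: 1602 × 2/3 = 1068
  agouti: 1602 × 1/3 = 534

1068, 534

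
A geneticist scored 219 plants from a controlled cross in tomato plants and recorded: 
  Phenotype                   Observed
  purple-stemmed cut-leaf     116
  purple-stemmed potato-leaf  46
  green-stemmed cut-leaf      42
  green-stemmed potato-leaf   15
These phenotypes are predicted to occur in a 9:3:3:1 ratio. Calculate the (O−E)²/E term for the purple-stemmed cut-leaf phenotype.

0.419

Total ratio parts = 16. Expected numbers out of 219:
  purple-stemmed cut-leaf: 219 × 9/16 = 123.1875
  purple-stemmed potato-leaf: 219 × 3/16 = 41.0625
  green-stemmed cut-leaf: 219 × 3/16 = 41.0625
  green-stemmed potato-leaf: 219 × 1/16 = 13.6875
Contribution of purple-stemmed cut-leaf: (116 − 123.1875)² / 123.1875 = 0.4194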